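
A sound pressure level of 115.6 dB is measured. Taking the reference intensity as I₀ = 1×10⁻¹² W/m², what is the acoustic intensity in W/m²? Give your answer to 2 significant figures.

I = I₀·10^(L/10) = 10⁻¹² × 10^(115.6/10) = 10^(-0.440).

0.36 W/m²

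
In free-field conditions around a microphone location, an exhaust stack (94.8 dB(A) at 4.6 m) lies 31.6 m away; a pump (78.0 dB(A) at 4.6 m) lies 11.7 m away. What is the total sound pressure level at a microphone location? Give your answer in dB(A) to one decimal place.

Apply inverse-square spreading to bring every level to the receiver, then sum 10^(L/10).
exhaust stack: 94.8 − 20·log₁₀(31.6/4.6) = 94.8 − 16.74 = 78.06 dB(A).
pump: 78.0 − 20·log₁₀(11.7/4.6) = 78.0 − 8.11 = 69.89 dB(A).
Σ 10^(L/10) = 7.375e+07 → L_total = 10·log₁₀(7.375e+07) = 78.68 dB(A).

78.7 dB(A)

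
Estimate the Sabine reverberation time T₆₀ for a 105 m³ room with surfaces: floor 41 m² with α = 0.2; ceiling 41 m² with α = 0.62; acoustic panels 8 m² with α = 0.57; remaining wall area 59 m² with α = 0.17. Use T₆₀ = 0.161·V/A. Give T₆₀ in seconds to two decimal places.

0.35 s

A = Σ Sᵢαᵢ = 41·0.2 + 41·0.62 + 8·0.57 + 59·0.17 = 48.21 m².
T₆₀ = 0.161 × 105 / 48.21 = 0.351 s.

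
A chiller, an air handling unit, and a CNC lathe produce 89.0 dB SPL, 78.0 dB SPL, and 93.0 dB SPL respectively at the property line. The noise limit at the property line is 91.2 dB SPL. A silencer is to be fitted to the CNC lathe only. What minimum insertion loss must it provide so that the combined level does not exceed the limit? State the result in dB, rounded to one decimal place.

Everything except the CNC lathe sums to 10^(89.0/10) + 10^(78.0/10) = 8.574e+08 in linear terms, 89.33 dB SPL.
To meet 91.2 dB SPL overall, the treated CNC lathe may contribute at most 10^(91.2/10) − 8.574e+08 = 4.608e+08, i.e. 86.64 dB SPL.
So the CNC lathe must be reduced from 93.0 to 86.64 dB SPL: IL = 6.36 dB.

6.4 dB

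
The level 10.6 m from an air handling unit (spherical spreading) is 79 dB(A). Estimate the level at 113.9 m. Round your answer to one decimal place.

58.4 dB(A)

Point-source attenuation: ΔL = 20·log₁₀(r₂/r₁) = 20·log₁₀(113.9/10.6) = 20.624 dB.
L₂ = 79 − 20·log₁₀(113.9/10.6) = 79 − 20.624 = 58.38 dB(A).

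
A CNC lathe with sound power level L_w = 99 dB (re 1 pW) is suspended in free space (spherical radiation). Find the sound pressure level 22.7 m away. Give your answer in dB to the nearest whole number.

61 dB

L_p = L_w − 10·log₁₀(4π·r²) with r = 22.7 m.
4π·r² = 6475 m², 10·log₁₀ of that is 38.113 dB.
L_p = 99 − 38.113 = 60.89 dB.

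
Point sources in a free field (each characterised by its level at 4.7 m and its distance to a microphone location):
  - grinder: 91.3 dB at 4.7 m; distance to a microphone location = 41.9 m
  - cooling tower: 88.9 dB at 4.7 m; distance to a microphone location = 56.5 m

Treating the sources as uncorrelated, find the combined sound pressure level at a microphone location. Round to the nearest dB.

73 dB

Propagate each source to the receiver with L = L_ref − 20·log₁₀(r/r_ref), then add intensities.
grinder: 91.3 − 20·log₁₀(41.9/4.7) = 91.3 − 19.00 = 72.30 dB.
cooling tower: 88.9 − 20·log₁₀(56.5/4.7) = 88.9 − 21.60 = 67.30 dB.
Σ 10^(L/10) = 2.234e+07 → L_total = 10·log₁₀(2.234e+07) = 73.49 dB.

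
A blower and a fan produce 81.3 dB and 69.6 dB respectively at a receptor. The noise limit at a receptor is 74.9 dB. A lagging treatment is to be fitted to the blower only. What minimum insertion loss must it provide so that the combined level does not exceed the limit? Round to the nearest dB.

8 dB

Everything except the blower sums to 10^(69.6/10) = 9.120e+06 in linear terms, 69.60 dB.
The limit corresponds to 10^(74.9/10) = 3.090e+07; subtracting the fixed part leaves 2.178e+07 for the blower, i.e. 73.38 dB.
Required insertion loss = 81.3 − 73.38 = 7.92 dB.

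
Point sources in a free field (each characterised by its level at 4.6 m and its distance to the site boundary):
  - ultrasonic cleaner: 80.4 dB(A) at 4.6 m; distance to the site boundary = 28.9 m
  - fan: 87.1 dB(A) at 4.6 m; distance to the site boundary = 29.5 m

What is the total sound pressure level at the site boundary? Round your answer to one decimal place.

Apply inverse-square spreading to bring every level to the receiver, then sum 10^(L/10).
ultrasonic cleaner: 80.4 − 20·log₁₀(28.9/4.6) = 80.4 − 15.96 = 64.44 dB(A).
fan: 87.1 − 20·log₁₀(29.5/4.6) = 87.1 − 16.14 = 70.96 dB(A).
Σ 10^(L/10) = 1.525e+07 → L_total = 10·log₁₀(1.525e+07) = 71.83 dB(A).

71.8 dB(A)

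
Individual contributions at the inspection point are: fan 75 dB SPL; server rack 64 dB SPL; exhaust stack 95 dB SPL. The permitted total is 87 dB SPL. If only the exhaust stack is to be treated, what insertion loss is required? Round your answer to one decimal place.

8.3 dB

Fixed contribution from the other sources: Σ 10^(L/10) = 10^(75/10) + 10^(64/10) = 3.413e+07 (75.33 dB SPL).
The limit corresponds to 10^(87/10) = 5.012e+08; subtracting the fixed part leaves 4.671e+08 for the exhaust stack, i.e. 86.69 dB SPL.
Required insertion loss = 95 − 86.69 = 8.31 dB.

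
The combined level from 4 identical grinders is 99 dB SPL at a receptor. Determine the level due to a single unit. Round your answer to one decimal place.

93.0 dB SPL

4 equal contributions raise the level by 10·log₁₀ 4 = 6.021 dB, so each unit alone gives 99 − 6.021.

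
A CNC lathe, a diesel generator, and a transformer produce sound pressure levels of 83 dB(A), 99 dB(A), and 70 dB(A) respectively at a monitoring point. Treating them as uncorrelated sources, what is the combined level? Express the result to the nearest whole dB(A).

99 dB(A)

Incoherent sources combine by intensity addition: L_total = 10·log₁₀(Σ 10^(L_i/10)).
Σ 10^(L/10) = 10^(83/10) + 10^(99/10) + 10^(70/10) = 8.153e+09.
L_total = 10·log₁₀(8.153e+09) = 99.11 dB(A).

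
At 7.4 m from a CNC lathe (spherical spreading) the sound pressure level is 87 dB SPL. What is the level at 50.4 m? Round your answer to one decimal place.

70.3 dB SPL

For a point source, L₂ = L₁ − 20·log₁₀(r₂/r₁).
L₂ = 87 − 20·log₁₀(50.4/7.4) = 87 − 16.664 = 70.34 dB SPL.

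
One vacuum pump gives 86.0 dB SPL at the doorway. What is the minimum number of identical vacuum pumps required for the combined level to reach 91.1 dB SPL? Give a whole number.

4

The shortfall is 91.1 − 86.0 = 5.1 dB, and N units add 10·log₁₀ N, so need 10·log₁₀ N ≥ 5.1.
N ≥ 10^(5.1/10) = 3.236, so N = 4.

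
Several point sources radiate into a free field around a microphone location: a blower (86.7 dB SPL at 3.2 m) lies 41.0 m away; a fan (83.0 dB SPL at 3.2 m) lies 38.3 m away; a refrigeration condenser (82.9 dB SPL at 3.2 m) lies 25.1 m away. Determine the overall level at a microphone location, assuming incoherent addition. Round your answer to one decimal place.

68.7 dB SPL

First find each source's level at the receiver (point-source: −20·log₁₀(r/r_ref)), then combine on an intensity basis.
blower: 86.7 − 20·log₁₀(41.0/3.2) = 86.7 − 22.15 = 64.55 dB SPL.
fan: 83.0 − 20·log₁₀(38.3/3.2) = 83.0 − 21.56 = 61.44 dB SPL.
refrigeration condenser: 82.9 − 20·log₁₀(25.1/3.2) = 82.9 − 17.89 = 65.01 dB SPL.
Σ 10^(L/10) = 7.411e+06 → L_total = 10·log₁₀(7.411e+06) = 68.70 dB SPL.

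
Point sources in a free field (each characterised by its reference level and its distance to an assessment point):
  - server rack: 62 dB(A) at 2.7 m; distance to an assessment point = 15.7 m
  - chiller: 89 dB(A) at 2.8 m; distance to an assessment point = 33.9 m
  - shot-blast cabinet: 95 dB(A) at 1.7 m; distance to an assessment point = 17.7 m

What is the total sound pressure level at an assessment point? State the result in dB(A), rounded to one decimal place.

75.4 dB(A)

Propagate each source to the receiver with L = L_ref − 20·log₁₀(r/r_ref), then add intensities.
server rack: 62 − 20·log₁₀(15.7/2.7) = 62 − 15.29 = 46.71 dB(A).
chiller: 89 − 20·log₁₀(33.9/2.8) = 89 − 21.66 = 67.34 dB(A).
shot-blast cabinet: 95 − 20·log₁₀(17.7/1.7) = 95 − 20.35 = 74.65 dB(A).
Σ 10^(L/10) = 3.464e+07 → L_total = 10·log₁₀(3.464e+07) = 75.40 dB(A).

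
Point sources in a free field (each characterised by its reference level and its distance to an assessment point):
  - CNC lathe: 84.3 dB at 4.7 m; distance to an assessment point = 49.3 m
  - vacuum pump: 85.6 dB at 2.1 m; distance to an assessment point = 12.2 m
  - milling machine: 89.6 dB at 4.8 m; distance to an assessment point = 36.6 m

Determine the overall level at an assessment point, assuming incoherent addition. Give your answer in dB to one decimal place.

Apply inverse-square spreading to bring every level to the receiver, then sum 10^(L/10).
CNC lathe: 84.3 − 20·log₁₀(49.3/4.7) = 84.3 − 20.41 = 63.89 dB.
vacuum pump: 85.6 − 20·log₁₀(12.2/2.1) = 85.6 − 15.28 = 70.32 dB.
milling machine: 89.6 − 20·log₁₀(36.6/4.8) = 89.6 − 17.64 = 71.96 dB.
Σ 10^(L/10) = 2.889e+07 → L_total = 10·log₁₀(2.889e+07) = 74.61 dB.

74.6 dB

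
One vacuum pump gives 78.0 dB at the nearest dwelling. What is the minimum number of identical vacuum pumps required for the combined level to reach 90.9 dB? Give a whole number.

20

The shortfall is 90.9 − 78.0 = 12.9 dB, and N units add 10·log₁₀ N, so need 10·log₁₀ N ≥ 12.9.
N ≥ 10^(12.9/10) = 19.498, so N = 20.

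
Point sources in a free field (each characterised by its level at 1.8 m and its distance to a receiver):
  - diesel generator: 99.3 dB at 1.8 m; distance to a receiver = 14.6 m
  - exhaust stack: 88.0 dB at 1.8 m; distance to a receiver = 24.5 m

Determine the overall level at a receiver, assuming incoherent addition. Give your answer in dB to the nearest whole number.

First find each source's level at the receiver (point-source: −20·log₁₀(r/r_ref)), then combine on an intensity basis.
diesel generator: 99.3 − 20·log₁₀(14.6/1.8) = 99.3 − 18.18 = 81.12 dB.
exhaust stack: 88.0 − 20·log₁₀(24.5/1.8) = 88.0 − 22.68 = 65.32 dB.
Σ 10^(L/10) = 1.328e+08 → L_total = 10·log₁₀(1.328e+08) = 81.23 dB.

81 dB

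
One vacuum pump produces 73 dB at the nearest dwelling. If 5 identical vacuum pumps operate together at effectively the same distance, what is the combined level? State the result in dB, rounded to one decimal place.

With 5 equal, uncorrelated contributions the intensity is 5× that of one unit, giving a rise of 10·log₁₀ 5.
L_total = 73 + 10·log₁₀(5) = 73 + 6.990 = 79.99 dB.

80.0 dB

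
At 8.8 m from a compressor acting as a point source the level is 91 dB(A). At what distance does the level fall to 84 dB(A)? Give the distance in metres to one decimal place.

The 7.0 dB drop corresponds to a distance ratio of 10^(7.0/20) for a point source.
r₂ = 8.8·10^((91−84)/20) = 8.8·10^(7.0/20) = 19.70 m.

19.7 m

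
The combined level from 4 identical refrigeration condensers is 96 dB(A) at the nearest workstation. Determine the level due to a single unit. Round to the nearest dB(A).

90 dB(A)

For N identical incoherent sources L_total = L₁ + 10·log₁₀ N, so L₁ = 96 − 10·log₁₀(4) = 96 − 6.021.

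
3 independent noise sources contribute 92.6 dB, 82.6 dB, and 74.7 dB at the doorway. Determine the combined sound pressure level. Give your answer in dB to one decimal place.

93.1 dB

For uncorrelated sources the intensities add, so convert each level to linear form, sum, and take 10·log₁₀ of the total.
Σ 10^(L/10) = 10^(92.6/10) + 10^(82.6/10) + 10^(74.7/10) = 2.031e+09.
L_total = 10·log₁₀(2.031e+09) = 93.08 dB.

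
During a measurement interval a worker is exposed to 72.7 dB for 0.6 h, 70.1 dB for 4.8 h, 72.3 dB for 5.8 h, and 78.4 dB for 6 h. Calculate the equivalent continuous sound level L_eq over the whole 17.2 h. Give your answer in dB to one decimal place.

Weight each interval's intensity by its duration and average over T = 17.2 h:
Σ tᵢ·10^(Lᵢ/10) = 0.6·10^(72.7/10) + 4.8·10^(70.1/10) + 5.8·10^(72.3/10) + 6·10^(78.4/10) = 5.739e+08.
L_eq = 10·log₁₀(5.739e+08/17.2) = 75.23 dB.

75.2 dB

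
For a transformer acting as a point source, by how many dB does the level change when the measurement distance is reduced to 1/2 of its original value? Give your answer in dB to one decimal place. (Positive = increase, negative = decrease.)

+6.0 dB

With spherical spreading the level changes by −20·log₁₀(r₂/r₁).
ΔL = −20·log₁₀(0.5) = +6.02 dB.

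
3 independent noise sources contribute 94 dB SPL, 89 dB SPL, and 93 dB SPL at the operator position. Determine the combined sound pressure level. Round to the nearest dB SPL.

97 dB SPL

Incoherent sources combine by intensity addition: L_total = 10·log₁₀(Σ 10^(L_i/10)).
Σ 10^(L/10) = 10^(94/10) + 10^(89/10) + 10^(93/10) = 5.301e+09.
L_total = 10·log₁₀(5.301e+09) = 97.24 dB SPL.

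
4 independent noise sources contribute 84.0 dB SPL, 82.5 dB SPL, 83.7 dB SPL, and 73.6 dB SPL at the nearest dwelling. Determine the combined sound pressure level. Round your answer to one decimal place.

88.4 dB SPL

Incoherent sources combine by intensity addition: L_total = 10·log₁₀(Σ 10^(L_i/10)).
Σ 10^(L/10) = 10^(84.0/10) + 10^(82.5/10) + 10^(83.7/10) + 10^(73.6/10) = 6.863e+08.
L_total = 10·log₁₀(6.863e+08) = 88.37 dB SPL.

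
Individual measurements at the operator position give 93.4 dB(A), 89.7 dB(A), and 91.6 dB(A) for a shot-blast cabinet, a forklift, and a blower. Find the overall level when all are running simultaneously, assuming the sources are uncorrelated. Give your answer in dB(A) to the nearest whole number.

Incoherent sources combine by intensity addition: L_total = 10·log₁₀(Σ 10^(L_i/10)).
Σ 10^(L/10) = 10^(93.4/10) + 10^(89.7/10) + 10^(91.6/10) = 4.566e+09.
L_total = 10·log₁₀(4.566e+09) = 96.60 dB(A).

97 dB(A)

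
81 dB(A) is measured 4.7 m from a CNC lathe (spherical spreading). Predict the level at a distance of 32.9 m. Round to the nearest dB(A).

Spherical spreading from a point source gives a 20·log₁₀(r₂/r₁) drop.
L₂ = 81 − 20·log₁₀(32.9/4.7) = 81 − 16.902 = 64.10 dB(A).

64 dB(A)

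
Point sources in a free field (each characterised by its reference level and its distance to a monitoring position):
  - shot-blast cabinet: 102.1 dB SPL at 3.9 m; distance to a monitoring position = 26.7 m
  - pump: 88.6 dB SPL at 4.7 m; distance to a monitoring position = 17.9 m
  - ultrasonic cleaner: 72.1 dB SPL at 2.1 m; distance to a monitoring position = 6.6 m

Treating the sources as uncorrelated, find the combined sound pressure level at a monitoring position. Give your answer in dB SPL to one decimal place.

86.0 dB SPL

Apply inverse-square spreading to bring every level to the receiver, then sum 10^(L/10).
shot-blast cabinet: 102.1 − 20·log₁₀(26.7/3.9) = 102.1 − 16.71 = 85.39 dB SPL.
pump: 88.6 − 20·log₁₀(17.9/4.7) = 88.6 − 11.62 = 76.98 dB SPL.
ultrasonic cleaner: 72.1 − 20·log₁₀(6.6/2.1) = 72.1 − 9.95 = 62.15 dB SPL.
Σ 10^(L/10) = 3.976e+08 → L_total = 10·log₁₀(3.976e+08) = 85.99 dB SPL.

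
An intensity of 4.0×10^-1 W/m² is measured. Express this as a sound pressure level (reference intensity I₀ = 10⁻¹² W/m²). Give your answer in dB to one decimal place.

L = 10·log₁₀(I/I₀) = 10·log₁₀(4.0×10^-1/10⁻¹²) = 10·log₁₀(4.0×10^11).
L = 10·(0.6021 + 11) = 116.02 dB.

116.0 dB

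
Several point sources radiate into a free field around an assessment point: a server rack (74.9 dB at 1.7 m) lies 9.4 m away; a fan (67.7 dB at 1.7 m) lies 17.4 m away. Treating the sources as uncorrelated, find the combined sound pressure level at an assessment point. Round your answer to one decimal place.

Apply inverse-square spreading to bring every level to the receiver, then sum 10^(L/10).
server rack: 74.9 − 20·log₁₀(9.4/1.7) = 74.9 − 14.85 = 60.05 dB.
fan: 67.7 − 20·log₁₀(17.4/1.7) = 67.7 − 20.20 = 47.50 dB.
Σ 10^(L/10) = 1.067e+06 → L_total = 10·log₁₀(1.067e+06) = 60.28 dB.

60.3 dB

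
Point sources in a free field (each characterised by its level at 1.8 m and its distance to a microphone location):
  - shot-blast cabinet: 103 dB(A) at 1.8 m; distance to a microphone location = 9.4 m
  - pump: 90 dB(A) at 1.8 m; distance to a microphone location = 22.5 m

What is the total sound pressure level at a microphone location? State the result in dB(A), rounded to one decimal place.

88.7 dB(A)

First find each source's level at the receiver (point-source: −20·log₁₀(r/r_ref)), then combine on an intensity basis.
shot-blast cabinet: 103 − 20·log₁₀(9.4/1.8) = 103 − 14.36 = 88.64 dB(A).
pump: 90 − 20·log₁₀(22.5/1.8) = 90 − 21.94 = 68.06 dB(A).
Σ 10^(L/10) = 7.380e+08 → L_total = 10·log₁₀(7.380e+08) = 88.68 dB(A).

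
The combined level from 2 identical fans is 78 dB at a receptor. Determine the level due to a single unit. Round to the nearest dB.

75 dB

For N identical incoherent sources L_total = L₁ + 10·log₁₀ N, so L₁ = 78 − 10·log₁₀(2) = 78 − 3.010.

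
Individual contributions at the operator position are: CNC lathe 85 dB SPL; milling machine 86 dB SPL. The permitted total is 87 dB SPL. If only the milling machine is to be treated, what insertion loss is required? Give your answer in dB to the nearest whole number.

The untreated sources together contribute 10^(85/10) = 3.162e+08, i.e. 85.00 dB SPL.
The limit corresponds to 10^(87/10) = 5.012e+08; subtracting the fixed part leaves 1.850e+08 for the milling machine, i.e. 82.67 dB SPL.
So the milling machine must be reduced from 86 to 82.67 dB SPL: IL = 3.33 dB.

3 dB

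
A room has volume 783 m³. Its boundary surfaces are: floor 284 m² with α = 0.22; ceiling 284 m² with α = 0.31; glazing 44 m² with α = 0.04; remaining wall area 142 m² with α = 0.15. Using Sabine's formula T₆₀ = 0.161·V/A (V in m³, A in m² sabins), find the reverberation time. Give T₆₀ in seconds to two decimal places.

A = Σ Sᵢαᵢ = 284·0.22 + 284·0.31 + 44·0.04 + 142·0.15 = 173.58 m².
T₆₀ = 0.161·V/A = 0.161·783/173.58 = 0.726 s.

0.73 s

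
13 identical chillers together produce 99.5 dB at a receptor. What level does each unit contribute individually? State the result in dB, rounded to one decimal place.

For N identical incoherent sources L_total = L₁ + 10·log₁₀ N, so L₁ = 99.5 − 10·log₁₀(13) = 99.5 − 11.139.

88.4 dB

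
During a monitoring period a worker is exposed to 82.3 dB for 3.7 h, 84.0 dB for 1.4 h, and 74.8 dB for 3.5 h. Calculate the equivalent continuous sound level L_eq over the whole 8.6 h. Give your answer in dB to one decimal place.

81.0 dB

L_eq = 10·log₁₀[(1/T)·Σ tᵢ·10^(Lᵢ/10)] with T = 8.6 h.
Σ tᵢ·10^(Lᵢ/10) = 3.7·10^(82.3/10) + 1.4·10^(84.0/10) + 3.5·10^(74.8/10) = 1.086e+09.
L_eq = 10·log₁₀(1.086e+09/8.6) = 81.01 dB.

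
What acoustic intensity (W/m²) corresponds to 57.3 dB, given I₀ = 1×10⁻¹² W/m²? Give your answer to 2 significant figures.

5.4e-07 W/m²

I/I₀ = 10^(57.3/10) = 5.37e+05, so I = 5.37e+05 × 10⁻¹² W/m².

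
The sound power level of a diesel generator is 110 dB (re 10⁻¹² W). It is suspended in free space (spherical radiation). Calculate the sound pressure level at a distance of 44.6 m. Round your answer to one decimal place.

66.0 dB

L_p = L_w − 10·log₁₀(4π·r²) with r = 44.6 m.
4π·r² = 2.5e+04 m², 10·log₁₀ of that is 43.979 dB.
L_p = 110 − 43.979 = 66.02 dB.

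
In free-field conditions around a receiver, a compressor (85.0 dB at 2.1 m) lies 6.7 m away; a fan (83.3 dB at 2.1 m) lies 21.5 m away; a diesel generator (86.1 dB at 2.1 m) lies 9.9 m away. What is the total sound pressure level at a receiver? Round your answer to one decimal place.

77.1 dB

Apply inverse-square spreading to bring every level to the receiver, then sum 10^(L/10).
compressor: 85.0 − 20·log₁₀(6.7/2.1) = 85.0 − 10.08 = 74.92 dB.
fan: 83.3 − 20·log₁₀(21.5/2.1) = 83.3 − 20.20 = 63.10 dB.
diesel generator: 86.1 − 20·log₁₀(9.9/2.1) = 86.1 − 13.47 = 72.63 dB.
Σ 10^(L/10) = 5.144e+07 → L_total = 10·log₁₀(5.144e+07) = 77.11 dB.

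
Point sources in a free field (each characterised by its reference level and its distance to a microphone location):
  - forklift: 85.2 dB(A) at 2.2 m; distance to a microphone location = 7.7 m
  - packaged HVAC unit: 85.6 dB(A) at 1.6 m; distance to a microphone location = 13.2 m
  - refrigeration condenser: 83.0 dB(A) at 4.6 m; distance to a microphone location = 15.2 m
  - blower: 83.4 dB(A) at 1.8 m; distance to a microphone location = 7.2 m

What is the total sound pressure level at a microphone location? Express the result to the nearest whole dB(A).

78 dB(A)

First find each source's level at the receiver (point-source: −20·log₁₀(r/r_ref)), then combine on an intensity basis.
forklift: 85.2 − 20·log₁₀(7.7/2.2) = 85.2 − 10.88 = 74.32 dB(A).
packaged HVAC unit: 85.6 − 20·log₁₀(13.2/1.6) = 85.6 − 18.33 = 67.27 dB(A).
refrigeration condenser: 83.0 − 20·log₁₀(15.2/4.6) = 83.0 − 10.38 = 72.62 dB(A).
blower: 83.4 − 20·log₁₀(7.2/1.8) = 83.4 − 12.04 = 71.36 dB(A).
Σ 10^(L/10) = 6.431e+07 → L_total = 10·log₁₀(6.431e+07) = 78.08 dB(A).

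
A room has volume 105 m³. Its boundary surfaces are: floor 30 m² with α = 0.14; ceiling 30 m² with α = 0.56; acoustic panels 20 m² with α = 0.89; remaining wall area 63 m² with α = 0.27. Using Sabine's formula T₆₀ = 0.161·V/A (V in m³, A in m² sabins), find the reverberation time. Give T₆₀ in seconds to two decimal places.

Summing Sᵢαᵢ: 30·0.14 + 30·0.56 + 20·0.89 + 63·0.27 = 55.81 m².
T₆₀ = 0.161 × 105 / 55.81 = 0.303 s.

0.30 s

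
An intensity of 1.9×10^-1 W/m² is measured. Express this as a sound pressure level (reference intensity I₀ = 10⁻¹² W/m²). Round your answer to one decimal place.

112.8 dB

I/I₀ = 1.9×10^-1/10⁻¹² = 1.9×10^11, and L = 10·log₁₀(I/I₀).
L = 10·(0.2788 + 11) = 112.79 dB.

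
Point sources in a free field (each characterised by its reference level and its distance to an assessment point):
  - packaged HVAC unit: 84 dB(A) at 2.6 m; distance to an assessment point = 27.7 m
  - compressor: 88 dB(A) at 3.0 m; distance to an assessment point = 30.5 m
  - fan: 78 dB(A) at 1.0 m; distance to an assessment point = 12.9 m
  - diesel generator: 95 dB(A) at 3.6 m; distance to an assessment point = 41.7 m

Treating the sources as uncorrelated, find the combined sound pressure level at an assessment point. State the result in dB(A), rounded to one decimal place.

First find each source's level at the receiver (point-source: −20·log₁₀(r/r_ref)), then combine on an intensity basis.
packaged HVAC unit: 84 − 20·log₁₀(27.7/2.6) = 84 − 20.55 = 63.45 dB(A).
compressor: 88 − 20·log₁₀(30.5/3.0) = 88 − 20.14 = 67.86 dB(A).
fan: 78 − 20·log₁₀(12.9/1.0) = 78 − 22.21 = 55.79 dB(A).
diesel generator: 95 − 20·log₁₀(41.7/3.6) = 95 − 21.28 = 73.72 dB(A).
Σ 10^(L/10) = 3.227e+07 → L_total = 10·log₁₀(3.227e+07) = 75.09 dB(A).

75.1 dB(A)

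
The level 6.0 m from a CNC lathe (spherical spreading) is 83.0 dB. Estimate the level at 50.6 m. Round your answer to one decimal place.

64.5 dB

Point-source attenuation: ΔL = 20·log₁₀(r₂/r₁) = 20·log₁₀(50.6/6.0) = 18.520 dB.
L₂ = 83.0 − 20·log₁₀(50.6/6.0) = 83.0 − 18.520 = 64.48 dB.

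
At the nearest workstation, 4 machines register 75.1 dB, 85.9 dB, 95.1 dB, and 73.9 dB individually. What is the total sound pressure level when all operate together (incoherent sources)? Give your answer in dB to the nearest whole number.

96 dB

For uncorrelated sources the intensities add, so convert each level to linear form, sum, and take 10·log₁₀ of the total.
Σ 10^(L/10) = 10^(75.1/10) + 10^(85.9/10) + 10^(95.1/10) + 10^(73.9/10) = 3.682e+09.
L_total = 10·log₁₀(3.682e+09) = 95.66 dB.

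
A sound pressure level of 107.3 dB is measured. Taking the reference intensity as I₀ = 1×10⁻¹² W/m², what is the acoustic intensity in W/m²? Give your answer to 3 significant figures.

L = 10·log₁₀(I/I₀) ⇒ I = I₀·10^(L/10) = 10⁻¹² × 10^10.73.

0.0537 W/m²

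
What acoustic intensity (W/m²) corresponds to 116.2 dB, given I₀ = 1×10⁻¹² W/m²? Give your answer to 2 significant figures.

I = I₀·10^(L/10) = 10⁻¹² × 10^(116.2/10) = 10^(-0.380).

0.42 W/m²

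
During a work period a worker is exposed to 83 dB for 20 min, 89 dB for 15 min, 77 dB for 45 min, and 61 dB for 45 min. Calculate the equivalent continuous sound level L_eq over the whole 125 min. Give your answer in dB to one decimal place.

81.6 dB

The energy average is taken in the linear domain: L_eq = 10·log₁₀[(Σ tᵢ·10^(Lᵢ/10))/T], T = 125 min.
Σ tᵢ·10^(Lᵢ/10) = 20·10^(83/10) + 15·10^(89/10) + 45·10^(77/10) + 45·10^(61/10) = 1.822e+10.
L_eq = 10·log₁₀(1.822e+10/125) = 81.64 dB.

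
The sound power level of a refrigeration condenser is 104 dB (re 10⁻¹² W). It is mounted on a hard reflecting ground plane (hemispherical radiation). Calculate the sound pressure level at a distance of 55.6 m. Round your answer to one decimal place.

The power spreads over a hemisphere of area 2π·r², so L_p = L_w − 10·log₁₀(2π·r²).
2π·r² = 1.942e+04 m², 10·log₁₀ of that is 42.883 dB.
L_p = 104 − 42.883 = 61.12 dB.

61.1 dB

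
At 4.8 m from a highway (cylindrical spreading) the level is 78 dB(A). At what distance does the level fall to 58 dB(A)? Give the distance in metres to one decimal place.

480.0 m

The 20.0 dB drop corresponds to a distance ratio of 10^(20.0/10) for a line source.
r₂ = 4.8·10^((78−58)/10) = 4.8·10^(20.0/10) = 480.00 m.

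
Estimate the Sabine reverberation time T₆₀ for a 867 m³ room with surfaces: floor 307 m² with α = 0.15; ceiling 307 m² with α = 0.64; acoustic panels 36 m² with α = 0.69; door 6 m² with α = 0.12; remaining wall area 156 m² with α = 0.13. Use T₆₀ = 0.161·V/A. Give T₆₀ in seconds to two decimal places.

0.48 s

Summing Sᵢαᵢ: 307·0.15 + 307·0.64 + 36·0.69 + 6·0.12 + 156·0.13 = 288.37 m².
T₆₀ = 0.161 × 867 / 288.37 = 0.484 s.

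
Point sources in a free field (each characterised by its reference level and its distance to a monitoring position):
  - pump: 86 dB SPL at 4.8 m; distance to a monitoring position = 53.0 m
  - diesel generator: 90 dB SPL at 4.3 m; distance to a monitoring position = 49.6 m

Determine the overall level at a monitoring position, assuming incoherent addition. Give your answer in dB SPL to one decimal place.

70.3 dB SPL

Propagate each source to the receiver with L = L_ref − 20·log₁₀(r/r_ref), then add intensities.
pump: 86 − 20·log₁₀(53.0/4.8) = 86 − 20.86 = 65.14 dB SPL.
diesel generator: 90 − 20·log₁₀(49.6/4.3) = 90 − 21.24 = 68.76 dB SPL.
Σ 10^(L/10) = 1.078e+07 → L_total = 10·log₁₀(1.078e+07) = 70.33 dB SPL.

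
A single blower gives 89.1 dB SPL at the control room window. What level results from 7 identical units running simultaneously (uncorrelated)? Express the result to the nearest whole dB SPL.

N identical incoherent sources raise the level by 10·log₁₀ N.
L_total = 89.1 + 10·log₁₀(7) = 89.1 + 8.451 = 97.55 dB SPL.

98 dB SPL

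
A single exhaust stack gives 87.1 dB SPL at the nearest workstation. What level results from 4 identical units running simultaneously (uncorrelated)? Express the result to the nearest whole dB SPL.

93 dB SPL

With 4 equal, uncorrelated contributions the intensity is 4× that of one unit, giving a rise of 10·log₁₀ 4.
L_total = 87.1 + 10·log₁₀(4) = 87.1 + 6.021 = 93.12 dB SPL.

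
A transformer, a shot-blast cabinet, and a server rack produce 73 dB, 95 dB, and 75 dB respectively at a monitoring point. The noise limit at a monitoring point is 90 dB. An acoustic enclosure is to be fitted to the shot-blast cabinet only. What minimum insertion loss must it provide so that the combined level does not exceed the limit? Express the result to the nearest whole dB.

5 dB

The untreated sources together contribute 10^(73/10) + 10^(75/10) = 5.158e+07, i.e. 77.12 dB.
The limit corresponds to 10^(90/10) = 1.000e+09; subtracting the fixed part leaves 9.484e+08 for the shot-blast cabinet, i.e. 89.77 dB.
Required insertion loss = 95 − 89.77 = 5.23 dB.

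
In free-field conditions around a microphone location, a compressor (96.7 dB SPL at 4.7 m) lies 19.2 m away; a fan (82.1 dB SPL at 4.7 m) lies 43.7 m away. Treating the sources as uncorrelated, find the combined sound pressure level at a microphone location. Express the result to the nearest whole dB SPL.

First find each source's level at the receiver (point-source: −20·log₁₀(r/r_ref)), then combine on an intensity basis.
compressor: 96.7 − 20·log₁₀(19.2/4.7) = 96.7 − 12.22 = 84.48 dB SPL.
fan: 82.1 − 20·log₁₀(43.7/4.7) = 82.1 − 19.37 = 62.73 dB SPL.
Σ 10^(L/10) = 2.822e+08 → L_total = 10·log₁₀(2.822e+08) = 84.50 dB SPL.

85 dB SPL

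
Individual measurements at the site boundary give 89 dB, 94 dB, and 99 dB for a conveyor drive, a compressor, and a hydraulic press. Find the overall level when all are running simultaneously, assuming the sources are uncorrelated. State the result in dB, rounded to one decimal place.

For uncorrelated sources the intensities add, so convert each level to linear form, sum, and take 10·log₁₀ of the total.
Σ 10^(L/10) = 10^(89/10) + 10^(94/10) + 10^(99/10) = 1.125e+10.
L_total = 10·log₁₀(1.125e+10) = 100.51 dB.

100.5 dB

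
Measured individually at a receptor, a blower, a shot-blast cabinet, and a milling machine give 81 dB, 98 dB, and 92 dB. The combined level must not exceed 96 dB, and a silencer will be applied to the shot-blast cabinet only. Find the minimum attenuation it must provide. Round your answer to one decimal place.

4.4 dB

Fixed contribution from the other sources: Σ 10^(L/10) = 10^(81/10) + 10^(92/10) = 1.711e+09 (92.33 dB).
The limit corresponds to 10^(96/10) = 3.981e+09; subtracting the fixed part leaves 2.270e+09 for the shot-blast cabinet, i.e. 93.56 dB.
So the shot-blast cabinet must be reduced from 98 to 93.56 dB: IL = 4.44 dB.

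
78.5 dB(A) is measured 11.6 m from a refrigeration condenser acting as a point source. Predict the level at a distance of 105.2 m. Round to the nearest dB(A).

Spherical spreading from a point source gives a 20·log₁₀(r₂/r₁) drop.
L₂ = 78.5 − 20·log₁₀(105.2/11.6) = 78.5 − 19.151 = 59.35 dB(A).

59 dB(A)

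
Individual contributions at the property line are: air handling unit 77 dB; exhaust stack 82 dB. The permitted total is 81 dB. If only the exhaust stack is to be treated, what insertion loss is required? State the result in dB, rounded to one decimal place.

The untreated sources together contribute 10^(77/10) = 5.012e+07, i.e. 77.00 dB.
The limit corresponds to 10^(81/10) = 1.259e+08; subtracting the fixed part leaves 7.577e+07 for the exhaust stack, i.e. 78.80 dB.
Required insertion loss = 82 − 78.80 = 3.20 dB.

3.2 dB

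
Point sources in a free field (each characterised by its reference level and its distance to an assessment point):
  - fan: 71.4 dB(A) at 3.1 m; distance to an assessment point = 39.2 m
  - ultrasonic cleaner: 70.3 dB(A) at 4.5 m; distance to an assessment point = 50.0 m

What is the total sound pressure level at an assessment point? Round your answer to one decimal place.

Apply inverse-square spreading to bring every level to the receiver, then sum 10^(L/10).
fan: 71.4 − 20·log₁₀(39.2/3.1) = 71.4 − 22.04 = 49.36 dB(A).
ultrasonic cleaner: 70.3 − 20·log₁₀(50.0/4.5) = 70.3 − 20.92 = 49.38 dB(A).
Σ 10^(L/10) = 1.731e+05 → L_total = 10·log₁₀(1.731e+05) = 52.38 dB(A).

52.4 dB(A)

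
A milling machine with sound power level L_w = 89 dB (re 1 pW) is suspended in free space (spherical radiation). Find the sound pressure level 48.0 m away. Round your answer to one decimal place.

L_p = L_w − 10·log₁₀(4π·r²) with r = 48.0 m.
4π·r² = 2.895e+04 m², 10·log₁₀ of that is 44.617 dB.
L_p = 89 − 44.617 = 44.38 dB.

44.4 dB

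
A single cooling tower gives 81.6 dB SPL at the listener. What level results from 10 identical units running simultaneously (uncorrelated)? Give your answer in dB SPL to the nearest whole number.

92 dB SPL

L_total = L₁ + 10·log₁₀ N for N identical incoherent sources.
L_total = 81.6 + 10·log₁₀(10) = 81.6 + 10.000 = 91.60 dB SPL.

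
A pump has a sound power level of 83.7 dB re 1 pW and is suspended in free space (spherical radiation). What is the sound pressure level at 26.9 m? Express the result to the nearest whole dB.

L_p = L_w − 10·log₁₀(4π·r²) with r = 26.9 m.
4π·r² = 9093 m², 10·log₁₀ of that is 39.587 dB.
L_p = 83.7 − 39.587 = 44.11 dB.

44 dB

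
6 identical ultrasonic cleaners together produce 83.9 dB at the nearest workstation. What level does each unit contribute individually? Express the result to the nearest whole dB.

6 equal contributions raise the level by 10·log₁₀ 6 = 7.782 dB, so each unit alone gives 83.9 − 7.782.

76 dB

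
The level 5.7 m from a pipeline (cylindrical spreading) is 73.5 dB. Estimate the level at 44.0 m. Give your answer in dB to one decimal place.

64.6 dB

Line-source attenuation: ΔL = 10·log₁₀(r₂/r₁) = 10·log₁₀(44.0/5.7) = 8.876 dB.
L₂ = 73.5 − 10·log₁₀(44.0/5.7) = 73.5 − 8.876 = 64.62 dB.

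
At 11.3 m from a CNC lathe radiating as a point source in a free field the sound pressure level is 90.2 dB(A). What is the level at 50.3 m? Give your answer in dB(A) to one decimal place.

Spherical spreading from a point source gives a 20·log₁₀(r₂/r₁) drop.
L₂ = 90.2 − 20·log₁₀(50.3/11.3) = 90.2 − 12.970 = 77.23 dB(A).

77.2 dB(A)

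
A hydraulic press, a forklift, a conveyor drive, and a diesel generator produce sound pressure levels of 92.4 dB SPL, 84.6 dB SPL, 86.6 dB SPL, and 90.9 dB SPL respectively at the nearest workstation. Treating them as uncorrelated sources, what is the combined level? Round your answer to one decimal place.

For uncorrelated sources the intensities add, so convert each level to linear form, sum, and take 10·log₁₀ of the total.
Σ 10^(L/10) = 10^(92.4/10) + 10^(84.6/10) + 10^(86.6/10) + 10^(90.9/10) = 3.714e+09.
L_total = 10·log₁₀(3.714e+09) = 95.70 dB SPL.

95.7 dB SPL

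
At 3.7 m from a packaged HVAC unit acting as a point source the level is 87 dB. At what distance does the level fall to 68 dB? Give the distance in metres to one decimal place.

The 19.0 dB drop corresponds to a distance ratio of 10^(19.0/20) for a point source.
r₂ = 3.7·10^((87−68)/20) = 3.7·10^(19.0/20) = 32.98 m.

33.0 m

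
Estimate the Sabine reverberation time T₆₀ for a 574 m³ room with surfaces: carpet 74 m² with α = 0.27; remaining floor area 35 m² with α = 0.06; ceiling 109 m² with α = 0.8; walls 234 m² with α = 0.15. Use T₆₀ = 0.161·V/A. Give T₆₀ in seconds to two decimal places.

Summing Sᵢαᵢ: 74·0.27 + 35·0.06 + 109·0.8 + 234·0.15 = 144.38 m².
T₆₀ = 0.161·V/A = 0.161·574/144.38 = 0.640 s.

0.64 s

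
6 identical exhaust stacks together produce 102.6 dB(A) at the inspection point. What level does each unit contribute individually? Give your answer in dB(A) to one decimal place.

Dividing the total intensity by 6 lowers the level by 10·log₁₀ 6 = 7.782 dB: L₁ = 102.6 − 7.782.

94.8 dB(A)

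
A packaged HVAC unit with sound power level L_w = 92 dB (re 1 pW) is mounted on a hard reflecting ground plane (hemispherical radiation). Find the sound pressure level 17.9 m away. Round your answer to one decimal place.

59.0 dB

Free-field hemispherical radiation: L_p = L_w − 10·log₁₀(2π·r²), r = 17.9 m.
2π·r² = 2013 m², 10·log₁₀ of that is 33.039 dB.
L_p = 92 − 33.039 = 58.96 dB.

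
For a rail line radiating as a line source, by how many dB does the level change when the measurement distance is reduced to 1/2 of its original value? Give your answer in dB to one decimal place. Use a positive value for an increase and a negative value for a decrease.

A line source loses 3 dB per doubling of distance; generally ΔL = −10·log₁₀(r₂/r₁).
ΔL = −10·log₁₀(0.5) = +3.01 dB.

+3.0 dB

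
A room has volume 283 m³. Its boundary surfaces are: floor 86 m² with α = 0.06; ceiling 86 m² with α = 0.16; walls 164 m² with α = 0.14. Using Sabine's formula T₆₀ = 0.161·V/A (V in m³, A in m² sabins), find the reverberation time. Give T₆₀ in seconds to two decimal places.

Total absorption A = 86·0.06 + 86·0.16 + 164·0.14 = 41.88 m² sabins.
T₆₀ = 0.161·V/A = 0.161·283/41.88 = 1.088 s.

1.09 s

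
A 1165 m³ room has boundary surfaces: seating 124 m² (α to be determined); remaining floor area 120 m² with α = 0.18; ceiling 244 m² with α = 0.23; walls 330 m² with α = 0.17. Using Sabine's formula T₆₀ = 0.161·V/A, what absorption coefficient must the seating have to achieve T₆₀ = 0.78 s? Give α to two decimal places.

0.86

Required total absorption A = 0.161·1165/0.78 = 240.47 m².
Absorption from the other surfaces = 120·0.18 + 244·0.23 + 330·0.17 = 133.82 m², so the seating must supply 106.65 m² over 124 m².
α = 106.65/124 = 0.860.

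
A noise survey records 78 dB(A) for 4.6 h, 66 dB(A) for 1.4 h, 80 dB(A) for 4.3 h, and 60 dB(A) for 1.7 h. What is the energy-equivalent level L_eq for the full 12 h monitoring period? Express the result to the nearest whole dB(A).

78 dB(A)

Weight each interval's intensity by its duration and average over T = 12 h:
Σ tᵢ·10^(Lᵢ/10) = 4.6·10^(78/10) + 1.4·10^(66/10) + 4.3·10^(80/10) + 1.7·10^(60/10) = 7.275e+08.
L_eq = 10·log₁₀(7.275e+08/12) = 77.83 dB(A).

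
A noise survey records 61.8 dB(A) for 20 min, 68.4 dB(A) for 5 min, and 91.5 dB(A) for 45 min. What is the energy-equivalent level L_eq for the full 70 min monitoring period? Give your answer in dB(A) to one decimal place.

Weight each interval's intensity by its duration and average over T = 70 min:
Σ tᵢ·10^(Lᵢ/10) = 20·10^(61.8/10) + 5·10^(68.4/10) + 45·10^(91.5/10) = 6.363e+10.
L_eq = 10·log₁₀(6.363e+10/70) = 89.59 dB(A).

89.6 dB(A)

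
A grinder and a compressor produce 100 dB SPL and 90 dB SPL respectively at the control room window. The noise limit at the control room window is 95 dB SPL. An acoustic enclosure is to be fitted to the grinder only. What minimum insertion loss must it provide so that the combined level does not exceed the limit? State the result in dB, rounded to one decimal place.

The untreated sources together contribute 10^(90/10) = 1.000e+09, i.e. 90.00 dB SPL.
To meet 95 dB SPL overall, the treated grinder may contribute at most 10^(95/10) − 1.000e+09 = 2.162e+09, i.e. 93.35 dB SPL.
So the grinder must be reduced from 100 to 93.35 dB SPL: IL = 6.65 dB.

6.7 dB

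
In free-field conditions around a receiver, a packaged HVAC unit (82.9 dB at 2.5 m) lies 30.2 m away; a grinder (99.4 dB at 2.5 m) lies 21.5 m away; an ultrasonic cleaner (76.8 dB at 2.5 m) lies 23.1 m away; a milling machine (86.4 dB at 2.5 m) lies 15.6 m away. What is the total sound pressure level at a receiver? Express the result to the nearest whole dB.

81 dB

Apply inverse-square spreading to bring every level to the receiver, then sum 10^(L/10).
packaged HVAC unit: 82.9 − 20·log₁₀(30.2/2.5) = 82.9 − 21.64 = 61.26 dB.
grinder: 99.4 − 20·log₁₀(21.5/2.5) = 99.4 − 18.69 = 80.71 dB.
ultrasonic cleaner: 76.8 − 20·log₁₀(23.1/2.5) = 76.8 − 19.31 = 57.49 dB.
milling machine: 86.4 − 20·log₁₀(15.6/2.5) = 86.4 − 15.90 = 70.50 dB.
Σ 10^(L/10) = 1.309e+08 → L_total = 10·log₁₀(1.309e+08) = 81.17 dB.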